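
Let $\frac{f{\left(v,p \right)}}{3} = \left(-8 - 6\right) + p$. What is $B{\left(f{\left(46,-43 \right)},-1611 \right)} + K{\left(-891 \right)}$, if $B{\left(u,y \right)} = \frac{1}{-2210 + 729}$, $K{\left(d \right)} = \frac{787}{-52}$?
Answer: $- \frac{1165599}{77012} \approx -15.135$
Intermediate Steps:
$K{\left(d \right)} = - \frac{787}{52}$ ($K{\left(d \right)} = 787 \left(- \frac{1}{52}\right) = - \frac{787}{52}$)
$f{\left(v,p \right)} = -42 + 3 p$ ($f{\left(v,p \right)} = 3 \left(\left(-8 - 6\right) + p\right) = 3 \left(-14 + p\right) = -42 + 3 p$)
$B{\left(u,y \right)} = - \frac{1}{1481}$ ($B{\left(u,y \right)} = \frac{1}{-1481} = - \frac{1}{1481}$)
$B{\left(f{\left(46,-43 \right)},-1611 \right)} + K{\left(-891 \right)} = - \frac{1}{1481} - \frac{787}{52} = - \frac{1165599}{77012}$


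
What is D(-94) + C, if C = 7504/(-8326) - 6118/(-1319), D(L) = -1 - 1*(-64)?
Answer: 366453157/5490997 ≈ 66.737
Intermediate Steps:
D(L) = 63 (D(L) = -1 + 64 = 63)
C = 20520346/5490997 (C = 7504*(-1/8326) - 6118*(-1/1319) = -3752/4163 + 6118/1319 = 20520346/5490997 ≈ 3.7371)
D(-94) + C = 63 + 20520346/5490997 = 366453157/5490997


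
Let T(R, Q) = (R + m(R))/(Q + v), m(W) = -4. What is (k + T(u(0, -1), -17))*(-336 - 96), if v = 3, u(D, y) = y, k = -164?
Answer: 494856/7 ≈ 70694.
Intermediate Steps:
T(R, Q) = (-4 + R)/(3 + Q) (T(R, Q) = (R - 4)/(Q + 3) = (-4 + R)/(3 + Q))
(k + T(u(0, -1), -17))*(-336 - 96) = (-164 + (-4 - 1)/(3 - 17))*(-336 - 96) = (-164 - 5/(-14))*(-432) = (-164 - 1/14*(-5))*(-432) = (-164 + 5/14)*(-432) = -2291/14*(-432) = 494856/7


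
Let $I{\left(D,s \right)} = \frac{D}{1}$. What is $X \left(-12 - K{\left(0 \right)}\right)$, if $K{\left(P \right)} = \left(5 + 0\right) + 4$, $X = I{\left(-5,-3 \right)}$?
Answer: $105$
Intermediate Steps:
$I{\left(D,s \right)} = D$ ($I{\left(D,s \right)} = D 1 = D$)
$X = -5$
$K{\left(P \right)} = 9$ ($K{\left(P \right)} = 5 + 4 = 9$)
$X \left(-12 - K{\left(0 \right)}\right) = - 5 \left(-12 - 9\right) = \left(-5\right) \left(-21\right) = 105$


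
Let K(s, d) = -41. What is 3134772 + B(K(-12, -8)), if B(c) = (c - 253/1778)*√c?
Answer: 3134772 - 73151*I*√41/1778 ≈ 3.1348e+6 - 263.44*I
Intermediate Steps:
B(c) = √c*(-253/1778 + c) (B(c) = (c - 253*1/1778)*√c = (c - 253/1778)*√c = (-253/1778 + c)*√c = √c*(-253/1778 + c))
3134772 + B(K(-12, -8)) = 3134772 + √(-41)*(-253/1778 - 41) = 3134772 + (I*√41)*(-73151/1778) = 3134772 - 73151*I*√41/1778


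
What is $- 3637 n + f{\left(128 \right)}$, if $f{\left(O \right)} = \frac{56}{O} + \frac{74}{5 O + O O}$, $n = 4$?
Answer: $- \frac{123828815}{8512} \approx -14548.0$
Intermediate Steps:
$f{\left(O \right)} = \frac{56}{O} + \frac{74}{O^{2} + 5 O}$ ($f{\left(O \right)} = \frac{56}{O} + \frac{74}{5 O + O^{2}} = \frac{56}{O} + \frac{74}{O^{2} + 5 O}$)
$- 3637 n + f{\left(128 \right)} = \left(-3637\right) 4 + \frac{2 \left(177 + 28 \cdot 128\right)}{128 \left(5 + 128\right)} = -14548 + 2 \cdot \frac{1}{128} \cdot \frac{1}{133} \left(177 + 3584\right) = -14548 + 2 \cdot \frac{1}{128} \cdot \frac{1}{133} \cdot 3761 = -14548 + \frac{3761}{8512} = - \frac{123828815}{8512}$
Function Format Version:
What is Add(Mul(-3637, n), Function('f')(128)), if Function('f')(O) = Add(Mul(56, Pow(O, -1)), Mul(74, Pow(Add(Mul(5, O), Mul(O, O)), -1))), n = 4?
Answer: Rational(-123828815, 8512) ≈ -14548.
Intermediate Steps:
Function('f')(O) = Add(Mul(56, Pow(O, -1)), Mul(74, Pow(Add(Pow(O, 2), Mul(5, O)), -1))) (Function('f')(O) = Add(Mul(56, Pow(O, -1)), Mul(74, Pow(Add(Mul(5, O), Pow(O, 2)), -1))) = Add(Mul(56, Pow(O, -1)), Mul(74, Pow(Add(Pow(O, 2), Mul(5, O)), -1))))
Add(Mul(-3637, n), Function('f')(128)) = Add(Mul(-3637, 4), Mul(2, Pow(128, -1), Pow(Add(5, 128), -1), Add(177, Mul(28, 128)))) = Add(-14548, Mul(2, Rational(1, 128), Pow(133, -1), Add(177, 3584))) = Add(-14548, Mul(2, Rational(1, 128), Rational(1, 133), 3761)) = Add(-14548, Rational(3761, 8512)) = Rational(-123828815, 8512)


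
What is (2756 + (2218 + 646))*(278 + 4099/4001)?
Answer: 6274038740/4001 ≈ 1.5681e+6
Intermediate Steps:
(2756 + (2218 + 646))*(278 + 4099/4001) = (2756 + 2864)*(278 + 4099*(1/4001)) = 5620*(278 + 4099/4001) = 5620*(1116377/4001) = 6274038740/4001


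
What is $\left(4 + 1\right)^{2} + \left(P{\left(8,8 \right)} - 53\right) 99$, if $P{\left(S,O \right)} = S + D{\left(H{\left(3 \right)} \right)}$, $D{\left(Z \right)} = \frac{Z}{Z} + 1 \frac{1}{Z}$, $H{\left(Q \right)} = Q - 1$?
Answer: $- \frac{8563}{2} \approx -4281.5$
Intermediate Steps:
$H{\left(Q \right)} = -1 + Q$ ($H{\left(Q \right)} = Q - 1 = -1 + Q$)
$D{\left(Z \right)} = 1 + \frac{1}{Z}$
$P{\left(S,O \right)} = \frac{3}{2} + S$ ($P{\left(S,O \right)} = S + \frac{1 + \left(-1 + 3\right)}{-1 + 3} = S + \frac{1 + 2}{2} = S + \frac{1}{2} \cdot 3 = S + \frac{3}{2} = \frac{3}{2} + S$)
$\left(4 + 1\right)^{2} + \left(P{\left(8,8 \right)} - 53\right) 99 = \left(4 + 1\right)^{2} + \left(\left(\frac{3}{2} + 8\right) - 53\right) 99 = 5^{2} + \left(\frac{19}{2} - 53\right) 99 = 25 - \frac{8613}{2} = - \frac{8563}{2}$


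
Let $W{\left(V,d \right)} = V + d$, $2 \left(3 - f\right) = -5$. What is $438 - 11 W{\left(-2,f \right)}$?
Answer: $\frac{799}{2} \approx 399.5$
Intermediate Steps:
$f = \frac{11}{2}$ ($f = 3 - - \frac{5}{2} = 3 + \frac{5}{2} = \frac{11}{2} \approx 5.5$)
$438 - 11 W{\left(-2,f \right)} = 438 - 11 \left(-2 + \frac{11}{2}\right) = 438 - 11 \cdot \frac{7}{2} = 438 - \frac{77}{2} = \frac{799}{2}$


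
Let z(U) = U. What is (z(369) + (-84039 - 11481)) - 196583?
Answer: -291734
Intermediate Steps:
(z(369) + (-84039 - 11481)) - 196583 = (369 + (-84039 - 11481)) - 196583 = (369 - 95520) - 196583 = -95151 - 196583 = -291734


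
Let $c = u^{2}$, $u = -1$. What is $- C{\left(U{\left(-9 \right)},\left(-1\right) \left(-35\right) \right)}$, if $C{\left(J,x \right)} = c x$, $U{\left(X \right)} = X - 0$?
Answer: $-35$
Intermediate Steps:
$U{\left(X \right)} = X$ ($U{\left(X \right)} = X + 0 = X$)
$c = 1$ ($c = \left(-1\right)^{2} = 1$)
$C{\left(J,x \right)} = x$ ($C{\left(J,x \right)} = 1 x = x$)
$- C{\left(U{\left(-9 \right)},\left(-1\right) \left(-35\right) \right)} = - \left(-1\right) \left(-35\right) = \left(-1\right) 35 = -35$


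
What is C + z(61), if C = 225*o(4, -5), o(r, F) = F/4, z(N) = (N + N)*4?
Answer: 827/4 ≈ 206.75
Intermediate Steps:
z(N) = 8*N (z(N) = (2*N)*4 = 8*N)
o(r, F) = F/4 (o(r, F) = F*(1/4) = F/4)
C = -1125/4 (C = 225*((1/4)*(-5)) = 225*(-5/4) = -1125/4 ≈ -281.25)
C + z(61) = -1125/4 + 8*61 = -1125/4 + 488 = 827/4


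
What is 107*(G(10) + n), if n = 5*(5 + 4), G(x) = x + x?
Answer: 6955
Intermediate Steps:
G(x) = 2*x
n = 45 (n = 5*9 = 45)
107*(G(10) + n) = 107*(2*10 + 45) = 107*(20 + 45) = 107*65 = 6955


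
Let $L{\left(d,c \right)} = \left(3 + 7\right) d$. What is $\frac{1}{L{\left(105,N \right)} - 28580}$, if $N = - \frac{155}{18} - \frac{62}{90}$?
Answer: $- \frac{1}{27530} \approx -3.6324 \cdot 10^{-5}$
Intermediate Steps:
$N = - \frac{93}{10}$ ($N = \left(-155\right) \frac{1}{18} - \frac{31}{45} = - \frac{155}{18} - \frac{31}{45} = - \frac{93}{10} \approx -9.3$)
$L{\left(d,c \right)} = 10 d$
$\frac{1}{L{\left(105,N \right)} - 28580} = \frac{1}{10 \cdot 105 - 28580} = \frac{1}{1050 - 28580} = \frac{1}{-27530} = - \frac{1}{27530}$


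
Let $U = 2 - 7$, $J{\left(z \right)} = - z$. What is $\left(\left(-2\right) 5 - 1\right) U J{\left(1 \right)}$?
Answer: $-55$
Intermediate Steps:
$U = -5$ ($U = 2 - 7 = -5$)
$\left(\left(-2\right) 5 - 1\right) U J{\left(1 \right)} = \left(\left(-2\right) 5 - 1\right) \left(-5\right) \left(\left(-1\right) 1\right) = \left(-10 - 1\right) \left(-5\right) \left(-1\right) = \left(-11\right) \left(-5\right) \left(-1\right) = 55 \left(-1\right) = -55$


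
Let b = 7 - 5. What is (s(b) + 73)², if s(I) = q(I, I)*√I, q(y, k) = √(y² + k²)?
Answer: 5929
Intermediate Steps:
q(y, k) = √(k² + y²)
b = 2
s(I) = √2*√I*√(I²) (s(I) = √(I² + I²)*√I = √(2*I²)*√I = (√2*√(I²))*√I = √2*√I*√(I²))
(s(b) + 73)² = (√2*√2*√(2²) + 73)² = (√2*√2*√4 + 73)² = (√2*√2*2 + 73)² = (4 + 73)² = 77² = 5929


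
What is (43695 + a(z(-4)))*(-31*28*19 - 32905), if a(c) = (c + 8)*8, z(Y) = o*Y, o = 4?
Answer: -2155240507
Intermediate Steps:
z(Y) = 4*Y
a(c) = 64 + 8*c (a(c) = (8 + c)*8 = 64 + 8*c)
(43695 + a(z(-4)))*(-31*28*19 - 32905) = (43695 + (64 + 8*(4*(-4))))*(-31*28*19 - 32905) = (43695 + (64 + 8*(-16)))*(-868*19 - 32905) = (43695 + (64 - 128))*(-16492 - 32905) = (43695 - 64)*(-49397) = 43631*(-49397) = -2155240507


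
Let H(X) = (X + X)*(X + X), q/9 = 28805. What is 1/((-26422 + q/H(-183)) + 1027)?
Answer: -14884/377950375 ≈ -3.9381e-5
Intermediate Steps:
q = 259245 (q = 9*28805 = 259245)
H(X) = 4*X**2 (H(X) = (2*X)*(2*X) = 4*X**2)
1/((-26422 + q/H(-183)) + 1027) = 1/((-26422 + 259245/((4*(-183)**2))) + 1027) = 1/((-26422 + 259245/((4*33489))) + 1027) = 1/((-26422 + 259245/133956) + 1027) = 1/((-26422 + 259245*(1/133956)) + 1027) = 1/((-26422 + 28805/14884) + 1027) = 1/(-393236243/14884 + 1027) = 1/(-377950375/14884) = -14884/377950375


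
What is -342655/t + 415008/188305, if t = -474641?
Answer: 261503461903/89377273505 ≈ 2.9258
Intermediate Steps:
-342655/t + 415008/188305 = -342655/(-474641) + 415008/188305 = -342655*(-1/474641) + 415008*(1/188305) = 342655/474641 + 415008/188305 = 261503461903/89377273505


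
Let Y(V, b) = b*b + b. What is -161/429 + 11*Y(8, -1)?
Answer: -161/429 ≈ -0.37529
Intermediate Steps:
Y(V, b) = b + b² (Y(V, b) = b² + b = b + b²)
-161/429 + 11*Y(8, -1) = -161/429 + 11*(-(1 - 1)) = -161*1/429 + 11*(-1*0) = -161/429 + 11*0 = -161/429 + 0 = -161/429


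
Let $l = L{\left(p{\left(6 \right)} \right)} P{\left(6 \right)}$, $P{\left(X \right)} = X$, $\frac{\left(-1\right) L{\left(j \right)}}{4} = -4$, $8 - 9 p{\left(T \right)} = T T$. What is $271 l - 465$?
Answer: $25551$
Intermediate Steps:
$p{\left(T \right)} = \frac{8}{9} - \frac{T^{2}}{9}$ ($p{\left(T \right)} = \frac{8}{9} - \frac{T T}{9} = \frac{8}{9} - \frac{T^{2}}{9}$)
$L{\left(j \right)} = 16$ ($L{\left(j \right)} = \left(-4\right) \left(-4\right) = 16$)
$l = 96$ ($l = 16 \cdot 6 = 96$)
$271 l - 465 = 271 \cdot 96 - 465 = 26016 - 465 = 25551$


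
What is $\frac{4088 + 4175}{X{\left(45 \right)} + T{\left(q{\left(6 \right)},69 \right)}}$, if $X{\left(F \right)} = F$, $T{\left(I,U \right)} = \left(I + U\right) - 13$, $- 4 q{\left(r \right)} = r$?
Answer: $\frac{16526}{199} \approx 83.045$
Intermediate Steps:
$q{\left(r \right)} = - \frac{r}{4}$
$T{\left(I,U \right)} = -13 + I + U$
$\frac{4088 + 4175}{X{\left(45 \right)} + T{\left(q{\left(6 \right)},69 \right)}} = \frac{4088 + 4175}{45 - - \frac{109}{2}} = \frac{8263}{45 - - \frac{109}{2}} = \frac{8263}{45 + \frac{109}{2}} = \frac{8263}{\frac{199}{2}} = 8263 \cdot \frac{2}{199} = \frac{16526}{199}$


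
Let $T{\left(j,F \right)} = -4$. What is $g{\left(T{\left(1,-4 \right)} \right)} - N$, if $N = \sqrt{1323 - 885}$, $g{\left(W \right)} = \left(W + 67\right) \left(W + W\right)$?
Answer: $-504 - \sqrt{438} \approx -524.93$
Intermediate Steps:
$g{\left(W \right)} = 2 W \left(67 + W\right)$ ($g{\left(W \right)} = \left(67 + W\right) 2 W = 2 W \left(67 + W\right)$)
$N = \sqrt{438} \approx 20.928$
$g{\left(T{\left(1,-4 \right)} \right)} - N = 2 \left(-4\right) \left(67 - 4\right) - \sqrt{438} = 2 \left(-4\right) 63 - \sqrt{438} = -504 - \sqrt{438}$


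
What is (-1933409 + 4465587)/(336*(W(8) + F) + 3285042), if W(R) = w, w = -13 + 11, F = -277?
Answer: 115099/145059 ≈ 0.79346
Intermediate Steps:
w = -2
W(R) = -2
(-1933409 + 4465587)/(336*(W(8) + F) + 3285042) = (-1933409 + 4465587)/(336*(-2 - 277) + 3285042) = 2532178/(336*(-279) + 3285042) = 2532178/(-93744 + 3285042) = 2532178/3191298 = 2532178*(1/3191298) = 115099/145059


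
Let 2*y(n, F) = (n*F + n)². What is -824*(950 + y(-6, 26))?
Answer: -11595328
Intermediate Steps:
y(n, F) = (n + F*n)²/2 (y(n, F) = (n*F + n)²/2 = (F*n + n)²/2 = (n + F*n)²/2)
-824*(950 + y(-6, 26)) = -824*(950 + (½)*(-6)²*(1 + 26)²) = -824*(950 + (½)*36*27²) = -824*(950 + (½)*36*729) = -824*(950 + 13122) = -824*14072 = -11595328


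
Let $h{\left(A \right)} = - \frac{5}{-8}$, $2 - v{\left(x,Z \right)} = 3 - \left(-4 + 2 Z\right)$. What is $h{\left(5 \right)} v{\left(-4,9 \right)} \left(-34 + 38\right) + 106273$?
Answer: $\frac{212611}{2} \approx 1.0631 \cdot 10^{5}$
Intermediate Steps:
$v{\left(x,Z \right)} = -5 + 2 Z$ ($v{\left(x,Z \right)} = 2 - \left(3 - \left(-4 + 2 Z\right)\right) = 2 - \left(7 - 2 Z\right) = 2 + \left(-7 + 2 Z\right) = -5 + 2 Z$)
$h{\left(A \right)} = \frac{5}{8}$ ($h{\left(A \right)} = \left(-5\right) \left(- \frac{1}{8}\right) = \frac{5}{8}$)
$h{\left(5 \right)} v{\left(-4,9 \right)} \left(-34 + 38\right) + 106273 = \frac{5 \left(-5 + 2 \cdot 9\right)}{8} \left(-34 + 38\right) + 106273 = \frac{5 \left(-5 + 18\right)}{8} \cdot 4 + 106273 = \frac{5}{8} \cdot 13 \cdot 4 + 106273 = \frac{65}{8} \cdot 4 + 106273 = \frac{65}{2} + 106273 = \frac{212611}{2}$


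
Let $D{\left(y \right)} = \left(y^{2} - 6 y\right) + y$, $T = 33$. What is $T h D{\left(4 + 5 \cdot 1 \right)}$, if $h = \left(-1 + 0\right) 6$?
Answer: $-7128$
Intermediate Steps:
$D{\left(y \right)} = y^{2} - 5 y$
$h = -6$ ($h = \left(-1\right) 6 = -6$)
$T h D{\left(4 + 5 \cdot 1 \right)} = 33 \left(-6\right) \left(4 + 5 \cdot 1\right) \left(-5 + \left(4 + 5 \cdot 1\right)\right) = - 198 \left(4 + 5\right) \left(-5 + \left(4 + 5\right)\right) = - 198 \cdot 9 \left(-5 + 9\right) = - 198 \cdot 9 \cdot 4 = \left(-198\right) 36 = -7128$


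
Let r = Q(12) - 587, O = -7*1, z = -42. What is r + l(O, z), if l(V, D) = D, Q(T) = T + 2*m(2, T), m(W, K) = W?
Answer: -613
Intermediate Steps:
O = -7
Q(T) = 4 + T (Q(T) = T + 2*2 = T + 4 = 4 + T)
r = -571 (r = (4 + 12) - 587 = 16 - 587 = -571)
r + l(O, z) = -571 - 42 = -613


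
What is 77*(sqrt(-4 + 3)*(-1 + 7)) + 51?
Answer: 51 + 462*I ≈ 51.0 + 462.0*I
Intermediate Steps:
77*(sqrt(-4 + 3)*(-1 + 7)) + 51 = 77*(sqrt(-1)*6) + 51 = 77*(I*6) + 51 = 77*(6*I) + 51 = 462*I + 51 = 51 + 462*I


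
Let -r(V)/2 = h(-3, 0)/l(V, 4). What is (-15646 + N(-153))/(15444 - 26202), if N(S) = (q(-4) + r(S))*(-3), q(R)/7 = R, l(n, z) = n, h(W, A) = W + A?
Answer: 44092/30481 ≈ 1.4465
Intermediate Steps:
h(W, A) = A + W
q(R) = 7*R
r(V) = 6/V (r(V) = -2*(0 - 3)/V = -(-6)/V = 6/V)
N(S) = 84 - 18/S (N(S) = (7*(-4) + 6/S)*(-3) = (-28 + 6/S)*(-3) = 84 - 18/S)
(-15646 + N(-153))/(15444 - 26202) = (-15646 + (84 - 18/(-153)))/(15444 - 26202) = (-15646 + (84 - 18*(-1/153)))/(-10758) = (-15646 + (84 + 2/17))*(-1/10758) = (-15646 + 1430/17)*(-1/10758) = -264552/17*(-1/10758) = 44092/30481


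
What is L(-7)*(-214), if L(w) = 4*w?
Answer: 5992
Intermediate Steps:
L(-7)*(-214) = (4*(-7))*(-214) = -28*(-214) = 5992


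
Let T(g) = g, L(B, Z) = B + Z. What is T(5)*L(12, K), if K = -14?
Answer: -10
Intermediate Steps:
T(5)*L(12, K) = 5*(12 - 14) = 5*(-2) = -10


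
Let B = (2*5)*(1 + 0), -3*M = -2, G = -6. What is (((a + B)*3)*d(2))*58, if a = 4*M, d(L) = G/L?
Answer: -6612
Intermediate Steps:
M = ⅔ (M = -⅓*(-2) = ⅔ ≈ 0.66667)
d(L) = -6/L
B = 10 (B = 10*1 = 10)
a = 8/3 (a = 4*(⅔) = 8/3 ≈ 2.6667)
(((a + B)*3)*d(2))*58 = (((8/3 + 10)*3)*(-6/2))*58 = (((38/3)*3)*(-6*½))*58 = (38*(-3))*58 = -114*58 = -6612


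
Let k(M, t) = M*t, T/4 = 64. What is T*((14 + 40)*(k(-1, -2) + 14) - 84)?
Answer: 199680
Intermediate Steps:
T = 256 (T = 4*64 = 256)
T*((14 + 40)*(k(-1, -2) + 14) - 84) = 256*((14 + 40)*(-1*(-2) + 14) - 84) = 256*(54*(2 + 14) - 84) = 256*(54*16 - 84) = 256*(864 - 84) = 256*780 = 199680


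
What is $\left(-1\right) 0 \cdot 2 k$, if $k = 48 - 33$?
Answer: $0$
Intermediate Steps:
$k = 15$
$\left(-1\right) 0 \cdot 2 k = \left(-1\right) 0 \cdot 2 \cdot 15 = 0 \cdot 2 \cdot 15 = 0 \cdot 15 = 0$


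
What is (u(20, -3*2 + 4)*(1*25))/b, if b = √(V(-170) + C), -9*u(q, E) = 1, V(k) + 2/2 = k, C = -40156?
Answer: 25*I*√823/51849 ≈ 0.013832*I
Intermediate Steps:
V(k) = -1 + k
u(q, E) = -⅑ (u(q, E) = -⅑*1 = -⅑)
b = 7*I*√823 (b = √((-1 - 170) - 40156) = √(-171 - 40156) = √(-40327) = 7*I*√823 ≈ 200.82*I)
(u(20, -3*2 + 4)*(1*25))/b = (-25/9)/((7*I*√823)) = (-⅑*25)*(-I*√823/5761) = -(-25)*I*√823/51849 = 25*I*√823/51849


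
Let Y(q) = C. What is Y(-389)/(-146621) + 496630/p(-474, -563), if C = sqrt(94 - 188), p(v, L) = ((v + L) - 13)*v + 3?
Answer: 496630/497703 - I*sqrt(94)/146621 ≈ 0.99784 - 6.6125e-5*I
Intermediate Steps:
p(v, L) = 3 + v*(-13 + L + v) (p(v, L) = ((L + v) - 13)*v + 3 = (-13 + L + v)*v + 3 = v*(-13 + L + v) + 3 = 3 + v*(-13 + L + v))
C = I*sqrt(94) (C = sqrt(-94) = I*sqrt(94) ≈ 9.6954*I)
Y(q) = I*sqrt(94)
Y(-389)/(-146621) + 496630/p(-474, -563) = (I*sqrt(94))/(-146621) + 496630/(3 + (-474)**2 - 13*(-474) - 563*(-474)) = (I*sqrt(94))*(-1/146621) + 496630/(3 + 224676 + 6162 + 266862) = -I*sqrt(94)/146621 + 496630/497703 = 496630/497703 - I*sqrt(94)/146621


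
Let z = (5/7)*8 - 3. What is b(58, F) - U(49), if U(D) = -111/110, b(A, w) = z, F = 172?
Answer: 2867/770 ≈ 3.7234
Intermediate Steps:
z = 19/7 (z = (5*(1/7))*8 - 3 = (5/7)*8 - 3 = 40/7 - 3 = 19/7 ≈ 2.7143)
b(A, w) = 19/7
U(D) = -111/110 (U(D) = -111*1/110 = -111/110)
b(58, F) - U(49) = 19/7 - 1*(-111/110) = 19/7 + 111/110 = 2867/770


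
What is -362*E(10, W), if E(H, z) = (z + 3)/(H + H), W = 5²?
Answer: -2534/5 ≈ -506.80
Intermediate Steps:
W = 25
E(H, z) = (3 + z)/(2*H) (E(H, z) = (3 + z)/((2*H)) = (3 + z)*(1/(2*H)) = (3 + z)/(2*H))
-362*E(10, W) = -181*(3 + 25)/10 = -181*28/10 = -362*7/5 = -2534/5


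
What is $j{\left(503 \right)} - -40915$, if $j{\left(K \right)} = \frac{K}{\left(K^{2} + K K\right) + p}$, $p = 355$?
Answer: $\frac{20718251798}{506373} \approx 40915.0$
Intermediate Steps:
$j{\left(K \right)} = \frac{K}{355 + 2 K^{2}}$ ($j{\left(K \right)} = \frac{K}{\left(K^{2} + K K\right) + 355} = \frac{K}{\left(K^{2} + K^{2}\right) + 355} = \frac{K}{2 K^{2} + 355} = \frac{K}{355 + 2 K^{2}}$)
$j{\left(503 \right)} - -40915 = \frac{503}{355 + 2 \cdot 503^{2}} - -40915 = \frac{503}{355 + 2 \cdot 253009} + 40915 = \frac{503}{355 + 506018} + 40915 = \frac{503}{506373} + 40915 = \frac{20718251798}{506373}$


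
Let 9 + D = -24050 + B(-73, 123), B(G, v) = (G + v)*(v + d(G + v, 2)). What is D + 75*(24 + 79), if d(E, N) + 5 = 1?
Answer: -10384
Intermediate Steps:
d(E, N) = -4 (d(E, N) = -5 + 1 = -4)
B(G, v) = (-4 + v)*(G + v) (B(G, v) = (G + v)*(v - 4) = (G + v)*(-4 + v) = (-4 + v)*(G + v))
D = -18109 (D = -9 + (-24050 + (123² - 4*(-73) - 4*123 - 73*123)) = -9 + (-24050 + (15129 + 292 - 492 - 8979)) = -9 + (-24050 + 5950) = -9 - 18100 = -18109)
D + 75*(24 + 79) = -18109 + 75*(24 + 79) = -18109 + 75*103 = -18109 + 7725 = -10384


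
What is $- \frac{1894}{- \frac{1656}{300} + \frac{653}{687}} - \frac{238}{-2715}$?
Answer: $\frac{88336135228}{213075915} \approx 414.58$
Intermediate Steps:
$- \frac{1894}{- \frac{1656}{300} + \frac{653}{687}} - \frac{238}{-2715} = - \frac{1894}{\left(-1656\right) \frac{1}{300} + 653 \cdot \frac{1}{687}} - - \frac{238}{2715} = - \frac{1894}{- \frac{138}{25} + \frac{653}{687}} + \frac{238}{2715} = - \frac{1894}{- \frac{78481}{17175}} + \frac{238}{2715} = \left(-1894\right) \left(- \frac{17175}{78481}\right) + \frac{238}{2715} = \frac{32529450}{78481} + \frac{238}{2715} = \frac{88336135228}{213075915}$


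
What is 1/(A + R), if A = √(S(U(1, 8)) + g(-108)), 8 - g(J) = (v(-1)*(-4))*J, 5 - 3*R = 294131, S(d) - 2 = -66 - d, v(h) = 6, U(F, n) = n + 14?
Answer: -49021/4806118217 - I*√2670/9612236434 ≈ -1.02e-5 - 5.3757e-9*I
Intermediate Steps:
U(F, n) = 14 + n
S(d) = -64 - d (S(d) = 2 + (-66 - d) = -64 - d)
R = -98042 (R = 5/3 - ⅓*294131 = 5/3 - 294131/3 = -98042)
g(J) = 8 + 24*J (g(J) = 8 - 6*(-4)*J = 8 - (-24)*J = 8 + 24*J)
A = I*√2670 (A = √((-64 - (14 + 8)) + (8 + 24*(-108))) = √((-64 - 1*22) + (8 - 2592)) = √((-64 - 22) - 2584) = √(-86 - 2584) = √(-2670) = I*√2670 ≈ 51.672*I)
1/(A + R) = 1/(I*√2670 - 98042) = 1/(-98042 + I*√2670)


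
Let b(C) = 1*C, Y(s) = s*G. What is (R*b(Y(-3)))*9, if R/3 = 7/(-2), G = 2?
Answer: 567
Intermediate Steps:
Y(s) = 2*s (Y(s) = s*2 = 2*s)
b(C) = C
R = -21/2 (R = 3*(7/(-2)) = 3*(7*(-½)) = 3*(-7/2) = -21/2 ≈ -10.500)
(R*b(Y(-3)))*9 = -21*(-3)*9 = -21/2*(-6)*9 = 63*9 = 567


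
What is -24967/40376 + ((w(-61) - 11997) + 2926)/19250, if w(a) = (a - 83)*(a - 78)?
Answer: -50259/1009400 ≈ -0.049791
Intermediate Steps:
w(a) = (-83 + a)*(-78 + a)
-24967/40376 + ((w(-61) - 11997) + 2926)/19250 = -24967/40376 + (((6474 + (-61)² - 161*(-61)) - 11997) + 2926)/19250 = -24967*1/40376 + (((6474 + 3721 + 9821) - 11997) + 2926)*(1/19250) = -24967/40376 + ((20016 - 11997) + 2926)*(1/19250) = -24967/40376 + (8019 + 2926)*(1/19250) = -24967/40376 + 10945*(1/19250) = -24967/40376 + 199/350 = -50259/1009400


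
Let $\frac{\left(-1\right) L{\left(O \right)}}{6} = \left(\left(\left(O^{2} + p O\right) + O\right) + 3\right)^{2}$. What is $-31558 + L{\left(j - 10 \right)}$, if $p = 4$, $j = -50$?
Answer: $-65490412$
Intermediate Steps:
$L{\left(O \right)} = - 6 \left(3 + O^{2} + 5 O\right)^{2}$ ($L{\left(O \right)} = - 6 \left(\left(\left(O^{2} + 4 O\right) + O\right) + 3\right)^{2} = - 6 \left(\left(O^{2} + 5 O\right) + 3\right)^{2} = - 6 \left(3 + O^{2} + 5 O\right)^{2}$)
$-31558 + L{\left(j - 10 \right)} = -31558 - 6 \left(3 + \left(-50 - 10\right)^{2} + 5 \left(-50 - 10\right)\right)^{2} = -31558 - 6 \left(3 + \left(-60\right)^{2} + 5 \left(-60\right)\right)^{2} = -31558 - 6 \left(3 + 3600 - 300\right)^{2} = -31558 - 6 \cdot 3303^{2} = -31558 - 65458854 = -65490412$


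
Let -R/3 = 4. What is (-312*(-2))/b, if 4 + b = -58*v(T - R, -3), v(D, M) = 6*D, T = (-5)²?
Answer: -39/805 ≈ -0.048447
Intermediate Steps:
T = 25
R = -12 (R = -3*4 = -12)
b = -12880 (b = -4 - 348*(25 - 1*(-12)) = -4 - 348*(25 + 12) = -4 - 348*37 = -4 - 58*222 = -4 - 12876 = -12880)
(-312*(-2))/b = -312*(-2)/(-12880) = 624*(-1/12880) = -39/805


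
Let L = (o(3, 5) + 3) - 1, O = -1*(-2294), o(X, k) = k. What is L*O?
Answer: 16058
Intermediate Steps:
O = 2294
L = 7 (L = (5 + 3) - 1 = 8 - 1 = 7)
L*O = 7*2294 = 16058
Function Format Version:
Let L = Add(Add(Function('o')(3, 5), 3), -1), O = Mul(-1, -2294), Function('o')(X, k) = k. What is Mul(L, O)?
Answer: 16058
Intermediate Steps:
O = 2294
L = 7 (L = Add(Add(5, 3), -1) = Add(8, -1) = 7)
Mul(L, O) = Mul(7, 2294) = 16058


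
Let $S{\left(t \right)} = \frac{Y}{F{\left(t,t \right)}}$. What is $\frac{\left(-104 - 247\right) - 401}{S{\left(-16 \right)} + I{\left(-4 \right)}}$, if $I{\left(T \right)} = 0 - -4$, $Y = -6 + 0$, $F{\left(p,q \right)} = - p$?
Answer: $- \frac{6016}{29} \approx -207.45$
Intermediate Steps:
$Y = -6$
$I{\left(T \right)} = 4$ ($I{\left(T \right)} = 0 + 4 = 4$)
$S{\left(t \right)} = \frac{6}{t}$ ($S{\left(t \right)} = - \frac{6}{\left(-1\right) t} = - 6 \left(- \frac{1}{t}\right) = \frac{6}{t}$)
$\frac{\left(-104 - 247\right) - 401}{S{\left(-16 \right)} + I{\left(-4 \right)}} = \frac{\left(-104 - 247\right) - 401}{\frac{6}{-16} + 4} = \frac{-351 - 401}{6 \left(- \frac{1}{16}\right) + 4} = - \frac{752}{- \frac{3}{8} + 4} = - \frac{752}{\frac{29}{8}} = \left(-752\right) \frac{8}{29} = - \frac{6016}{29}$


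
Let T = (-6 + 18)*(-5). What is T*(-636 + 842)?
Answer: -12360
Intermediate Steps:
T = -60 (T = 12*(-5) = -60)
T*(-636 + 842) = -60*(-636 + 842) = -60*206 = -12360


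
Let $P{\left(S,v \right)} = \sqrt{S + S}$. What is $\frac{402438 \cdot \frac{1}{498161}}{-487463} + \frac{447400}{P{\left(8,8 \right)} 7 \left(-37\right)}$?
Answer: $- \frac{27161101066715992}{62894279385637} \approx -431.85$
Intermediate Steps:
$P{\left(S,v \right)} = \sqrt{2} \sqrt{S}$ ($P{\left(S,v \right)} = \sqrt{2 S} = \sqrt{2} \sqrt{S}$)
$\frac{402438 \cdot \frac{1}{498161}}{-487463} + \frac{447400}{P{\left(8,8 \right)} 7 \left(-37\right)} = \frac{402438 \cdot \frac{1}{498161}}{-487463} + \frac{447400}{\sqrt{2} \sqrt{8} \cdot 7 \left(-37\right)} = 402438 \cdot \frac{1}{498161} \left(- \frac{1}{487463}\right) + \frac{447400}{\sqrt{2} \cdot 2 \sqrt{2} \cdot 7 \left(-37\right)} = \frac{402438}{498161} \left(- \frac{1}{487463}\right) + \frac{447400}{4 \cdot 7 \left(-37\right)} = - \frac{402438}{242835055543} + \frac{447400}{28 \left(-37\right)} = - \frac{402438}{242835055543} + \frac{447400}{-1036} = - \frac{402438}{242835055543} + 447400 \left(- \frac{1}{1036}\right) = - \frac{402438}{242835055543} - \frac{111850}{259} = - \frac{27161101066715992}{62894279385637}$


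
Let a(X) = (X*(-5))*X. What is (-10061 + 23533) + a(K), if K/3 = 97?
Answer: -409933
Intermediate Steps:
K = 291 (K = 3*97 = 291)
a(X) = -5*X**2 (a(X) = (-5*X)*X = -5*X**2)
(-10061 + 23533) + a(K) = (-10061 + 23533) - 5*291**2 = 13472 - 5*84681 = 13472 - 423405 = -409933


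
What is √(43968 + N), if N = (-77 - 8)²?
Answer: √51193 ≈ 226.26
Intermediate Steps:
N = 7225 (N = (-85)² = 7225)
√(43968 + N) = √(43968 + 7225) = √51193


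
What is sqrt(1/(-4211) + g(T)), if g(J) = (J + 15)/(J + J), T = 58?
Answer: 3*sqrt(4169509017)/244238 ≈ 0.79314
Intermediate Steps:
g(J) = (15 + J)/(2*J) (g(J) = (15 + J)/((2*J)) = (15 + J)*(1/(2*J)) = (15 + J)/(2*J))
sqrt(1/(-4211) + g(T)) = sqrt(1/(-4211) + (1/2)*(15 + 58)/58) = sqrt(-1/4211 + (1/2)*(1/58)*73) = sqrt(-1/4211 + 73/116) = sqrt(307287/488476) = 3*sqrt(4169509017)/244238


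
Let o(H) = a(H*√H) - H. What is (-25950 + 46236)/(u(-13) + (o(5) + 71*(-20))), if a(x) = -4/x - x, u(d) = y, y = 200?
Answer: -1553146875/93780742 + 6542235*√5/93780742 ≈ -16.405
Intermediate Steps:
u(d) = 200
a(x) = -x - 4/x
o(H) = -H - H^(3/2) - 4/H^(3/2) (o(H) = (-H*√H - 4/H^(3/2)) - H = (-H^(3/2) - 4/H^(3/2)) - H = -H - H^(3/2) - 4/H^(3/2))
(-25950 + 46236)/(u(-13) + (o(5) + 71*(-20))) = (-25950 + 46236)/(200 + ((-1*5 - 5^(3/2) - 4*√5/25) + 71*(-20))) = 20286/(200 + ((-5 - 5*√5 - 4*√5/25) - 1420)) = 20286/(200 + ((-5 - 129*√5/25) - 1420)) = 20286/(200 + (-1425 - 129*√5/25)) = 20286/(-1225 - 129*√5/25)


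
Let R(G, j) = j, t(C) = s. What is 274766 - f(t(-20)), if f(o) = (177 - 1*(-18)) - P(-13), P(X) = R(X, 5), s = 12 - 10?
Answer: 274576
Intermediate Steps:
s = 2
t(C) = 2
P(X) = 5
f(o) = 190 (f(o) = (177 - 1*(-18)) - 1*5 = (177 + 18) - 5 = 195 - 5 = 190)
274766 - f(t(-20)) = 274766 - 1*190 = 274766 - 190 = 274576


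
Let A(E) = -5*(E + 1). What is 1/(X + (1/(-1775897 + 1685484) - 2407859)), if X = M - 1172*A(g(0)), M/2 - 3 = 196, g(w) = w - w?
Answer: -90413/217135951214 ≈ -4.1639e-7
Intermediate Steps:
g(w) = 0
A(E) = -5 - 5*E (A(E) = -5*(1 + E) = -5 - 5*E)
M = 398 (M = 6 + 2*196 = 6 + 392 = 398)
X = 6258 (X = 398 - 1172*(-5 - 5*0) = 398 - 1172*(-5 + 0) = 398 - 1172*(-5) = 398 + 5860 = 6258)
1/(X + (1/(-1775897 + 1685484) - 2407859)) = 1/(6258 + (1/(-1775897 + 1685484) - 2407859)) = 1/(6258 + (1/(-90413) - 2407859)) = 1/(6258 + (-1/90413 - 2407859)) = 1/(6258 - 217701755768/90413) = 1/(-217135951214/90413) = -90413/217135951214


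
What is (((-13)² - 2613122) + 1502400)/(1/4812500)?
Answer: -5344536312500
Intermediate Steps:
(((-13)² - 2613122) + 1502400)/(1/4812500) = ((169 - 2613122) + 1502400)/(1/4812500) = (-2612953 + 1502400)*4812500 = -1110553*4812500 = -5344536312500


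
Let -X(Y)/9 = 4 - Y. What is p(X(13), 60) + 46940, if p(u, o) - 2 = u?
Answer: 47023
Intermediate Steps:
X(Y) = -36 + 9*Y (X(Y) = -9*(4 - Y) = -36 + 9*Y)
p(u, o) = 2 + u
p(X(13), 60) + 46940 = (2 + (-36 + 9*13)) + 46940 = (2 + (-36 + 117)) + 46940 = (2 + 81) + 46940 = 83 + 46940 = 47023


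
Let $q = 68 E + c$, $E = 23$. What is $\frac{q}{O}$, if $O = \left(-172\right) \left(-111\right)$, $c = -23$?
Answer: $\frac{1541}{19092} \approx 0.080714$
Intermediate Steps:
$q = 1541$ ($q = 68 \cdot 23 - 23 = 1564 - 23 = 1541$)
$O = 19092$
$\frac{q}{O} = \frac{1541}{19092}$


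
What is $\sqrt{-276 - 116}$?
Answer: $14 i \sqrt{2} \approx 19.799 i$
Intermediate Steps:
$\sqrt{-276 - 116} = \sqrt{-392} = 14 i \sqrt{2}$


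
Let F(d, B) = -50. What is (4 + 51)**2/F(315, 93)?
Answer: -121/2 ≈ -60.500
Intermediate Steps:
(4 + 51)**2/F(315, 93) = (4 + 51)**2/(-50) = 55**2*(-1/50) = 3025*(-1/50) = -121/2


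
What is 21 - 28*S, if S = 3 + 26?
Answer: -791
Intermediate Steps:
S = 29
21 - 28*S = 21 - 28*29 = 21 - 812 = -791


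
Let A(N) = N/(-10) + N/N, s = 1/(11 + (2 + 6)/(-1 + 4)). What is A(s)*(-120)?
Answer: -4884/41 ≈ -119.12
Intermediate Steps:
s = 3/41 (s = 1/(11 + 8/3) = 1/(41/3) = 3/41 ≈ 0.073171)
A(N) = 1 - N/10 (A(N) = N*(-⅒) + 1 = -N/10 + 1 = 1 - N/10)
A(s)*(-120) = (1 - ⅒*3/41)*(-120) = (1 - 3/410)*(-120) = (407/410)*(-120) = -4884/41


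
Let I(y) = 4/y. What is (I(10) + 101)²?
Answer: 257049/25 ≈ 10282.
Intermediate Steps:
(I(10) + 101)² = (4/10 + 101)² = (4*(⅒) + 101)² = (⅖ + 101)² = (507/5)² = 257049/25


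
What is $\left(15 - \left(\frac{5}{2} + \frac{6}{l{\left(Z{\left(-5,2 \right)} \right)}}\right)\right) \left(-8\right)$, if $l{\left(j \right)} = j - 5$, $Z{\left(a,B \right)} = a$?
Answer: $- \frac{524}{5} \approx -104.8$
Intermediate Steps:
$l{\left(j \right)} = -5 + j$
$\left(15 - \left(\frac{5}{2} + \frac{6}{l{\left(Z{\left(-5,2 \right)} \right)}}\right)\right) \left(-8\right) = \left(15 - \left(\frac{5}{2} + \frac{6}{-5 - 5}\right)\right) \left(-8\right) = \left(15 - \left(\frac{5}{2} + \frac{6}{-10}\right)\right) \left(-8\right) = \left(15 - \frac{19}{10}\right) \left(-8\right) = \frac{131}{10} \left(-8\right) = - \frac{524}{5}$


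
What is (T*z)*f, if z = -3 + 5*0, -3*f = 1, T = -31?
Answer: -31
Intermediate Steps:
f = -⅓ (f = -⅓*1 = -⅓ ≈ -0.33333)
z = -3 (z = -3 + 0 = -3)
(T*z)*f = -31*(-3)*(-⅓) = 93*(-⅓) = -31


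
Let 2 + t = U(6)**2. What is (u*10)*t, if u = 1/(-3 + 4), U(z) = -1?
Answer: -10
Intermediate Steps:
u = 1 (u = 1/1 = 1)
t = -1 (t = -2 + (-1)**2 = -2 + 1 = -1)
(u*10)*t = (1*10)*(-1) = 10*(-1) = -10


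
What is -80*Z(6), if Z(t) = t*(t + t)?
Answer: -5760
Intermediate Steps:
Z(t) = 2*t² (Z(t) = t*(2*t) = 2*t²)
-80*Z(6) = -160*6² = -160*36 = -80*72 = -5760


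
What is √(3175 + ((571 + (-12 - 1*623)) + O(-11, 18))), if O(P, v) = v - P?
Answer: 2*√785 ≈ 56.036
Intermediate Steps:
√(3175 + ((571 + (-12 - 1*623)) + O(-11, 18))) = √(3175 + ((571 + (-12 - 1*623)) + (18 - 1*(-11)))) = √(3175 + ((571 + (-12 - 623)) + (18 + 11))) = √(3175 + ((571 - 635) + 29)) = √(3175 + (-64 + 29)) = √(3175 - 35) = √3140 = 2*√785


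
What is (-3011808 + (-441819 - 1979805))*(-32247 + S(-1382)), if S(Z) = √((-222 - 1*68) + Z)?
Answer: 175211881704 - 10866864*I*√418 ≈ 1.7521e+11 - 2.2217e+8*I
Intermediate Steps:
S(Z) = √(-290 + Z) (S(Z) = √((-222 - 68) + Z) = √(-290 + Z))
(-3011808 + (-441819 - 1979805))*(-32247 + S(-1382)) = (-3011808 + (-441819 - 1979805))*(-32247 + √(-290 - 1382)) = (-3011808 - 2421624)*(-32247 + √(-1672)) = -5433432*(-32247 + 2*I*√418) = 175211881704 - 10866864*I*√418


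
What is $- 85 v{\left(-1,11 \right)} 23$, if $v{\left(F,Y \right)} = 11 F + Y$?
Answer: $0$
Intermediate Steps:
$v{\left(F,Y \right)} = Y + 11 F$
$- 85 v{\left(-1,11 \right)} 23 = - 85 \left(11 + 11 \left(-1\right)\right) 23 = - 85 \left(11 - 11\right) 23 = \left(-85\right) 0 \cdot 23 = 0 \cdot 23 = 0$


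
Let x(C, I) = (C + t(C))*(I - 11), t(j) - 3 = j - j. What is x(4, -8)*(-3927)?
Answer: 522291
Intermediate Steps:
t(j) = 3 (t(j) = 3 + (j - j) = 3 + 0 = 3)
x(C, I) = (-11 + I)*(3 + C) (x(C, I) = (C + 3)*(I - 11) = (3 + C)*(-11 + I) = (-11 + I)*(3 + C))
x(4, -8)*(-3927) = (-33 - 11*4 + 3*(-8) + 4*(-8))*(-3927) = (-33 - 44 - 24 - 32)*(-3927) = -133*(-3927) = 522291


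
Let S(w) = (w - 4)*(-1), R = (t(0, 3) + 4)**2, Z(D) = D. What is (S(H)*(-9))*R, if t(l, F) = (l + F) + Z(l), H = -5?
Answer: -3969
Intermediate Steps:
t(l, F) = F + 2*l (t(l, F) = (l + F) + l = (F + l) + l = F + 2*l)
R = 49 (R = ((3 + 2*0) + 4)**2 = ((3 + 0) + 4)**2 = (3 + 4)**2 = 7**2 = 49)
S(w) = 4 - w (S(w) = (-4 + w)*(-1) = 4 - w)
(S(H)*(-9))*R = ((4 - 1*(-5))*(-9))*49 = ((4 + 5)*(-9))*49 = (9*(-9))*49 = -81*49 = -3969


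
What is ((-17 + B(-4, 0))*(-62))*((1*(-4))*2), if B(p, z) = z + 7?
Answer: -4960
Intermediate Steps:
B(p, z) = 7 + z
((-17 + B(-4, 0))*(-62))*((1*(-4))*2) = ((-17 + (7 + 0))*(-62))*((1*(-4))*2) = ((-17 + 7)*(-62))*(-4*2) = -10*(-62)*(-8) = 620*(-8) = -4960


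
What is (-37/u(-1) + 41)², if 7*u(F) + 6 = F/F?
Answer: 215296/25 ≈ 8611.8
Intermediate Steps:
u(F) = -5/7 (u(F) = -6/7 + (F/F)/7 = -6/7 + (⅐)*1 = -6/7 + ⅐ = -5/7)
(-37/u(-1) + 41)² = (-37/(-5/7) + 41)² = (-37*(-7/5) + 41)² = (259/5 + 41)² = (464/5)² = 215296/25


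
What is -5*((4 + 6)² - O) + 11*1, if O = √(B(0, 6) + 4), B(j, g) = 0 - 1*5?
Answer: -489 + 5*I ≈ -489.0 + 5.0*I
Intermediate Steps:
B(j, g) = -5 (B(j, g) = 0 - 5 = -5)
O = I (O = √(-5 + 4) = √(-1) = I ≈ 1.0*I)
-5*((4 + 6)² - O) + 11*1 = -5*((4 + 6)² - I) + 11*1 = -5*(10² - I) + 11 = -5*(100 - I) + 11 = (-500 + 5*I) + 11 = -489 + 5*I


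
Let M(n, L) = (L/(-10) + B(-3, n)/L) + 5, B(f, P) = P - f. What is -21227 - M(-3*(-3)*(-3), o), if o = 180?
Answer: -318208/15 ≈ -21214.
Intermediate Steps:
M(n, L) = 5 - L/10 + (3 + n)/L (M(n, L) = (L/(-10) + (n - 1*(-3))/L) + 5 = (L*(-1/10) + (n + 3)/L) + 5 = (-L/10 + (3 + n)/L) + 5 = 5 - L/10 + (3 + n)/L)
-21227 - M(-3*(-3)*(-3), o) = -21227 - (3 - 3*(-3)*(-3) + (1/10)*180*(50 - 1*180))/180 = -21227 - (3 + 9*(-3) + (1/10)*180*(50 - 180))/180 = -21227 - (3 - 27 + (1/10)*180*(-130))/180 = -21227 - (3 - 27 - 2340)/180 = -21227 - (-2364)/180 = -21227 - 1*(-197/15) = -21227 + 197/15 = -318208/15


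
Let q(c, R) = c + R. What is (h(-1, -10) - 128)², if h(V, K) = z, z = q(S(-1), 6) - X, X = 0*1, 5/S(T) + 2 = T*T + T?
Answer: 62001/4 ≈ 15500.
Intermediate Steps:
S(T) = 5/(-2 + T + T²) (S(T) = 5/(-2 + (T*T + T)) = 5/(-2 + (T² + T)) = 5/(-2 + (T + T²)) = 5/(-2 + T + T²))
X = 0
q(c, R) = R + c
z = 7/2 (z = (6 + 5/(-2 - 1 + (-1)²)) - 1*0 = (6 + 5/(-2 - 1 + 1)) + 0 = (6 + 5/(-2)) + 0 = (6 + 5*(-½)) + 0 = (6 - 5/2) + 0 = 7/2 + 0 = 7/2 ≈ 3.5000)
h(V, K) = 7/2
(h(-1, -10) - 128)² = (7/2 - 128)² = (-249/2)² = 62001/4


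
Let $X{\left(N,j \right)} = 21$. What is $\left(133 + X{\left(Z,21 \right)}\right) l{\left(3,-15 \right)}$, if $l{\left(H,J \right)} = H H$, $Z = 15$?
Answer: $1386$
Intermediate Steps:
$l{\left(H,J \right)} = H^{2}$
$\left(133 + X{\left(Z,21 \right)}\right) l{\left(3,-15 \right)} = \left(133 + 21\right) 3^{2} = 154 \cdot 9 = 1386$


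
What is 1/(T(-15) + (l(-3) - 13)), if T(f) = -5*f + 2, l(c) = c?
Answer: 1/61 ≈ 0.016393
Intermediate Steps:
T(f) = 2 - 5*f
1/(T(-15) + (l(-3) - 13)) = 1/((2 - 5*(-15)) + (-3 - 13)) = 1/((2 + 75) - 16) = 1/(77 - 16) = 1/61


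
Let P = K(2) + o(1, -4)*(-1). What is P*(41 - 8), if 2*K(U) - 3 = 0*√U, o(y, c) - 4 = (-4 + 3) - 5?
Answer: 231/2 ≈ 115.50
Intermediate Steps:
o(y, c) = -2 (o(y, c) = 4 + ((-4 + 3) - 5) = 4 + (-1 - 5) = 4 - 6 = -2)
K(U) = 3/2 (K(U) = 3/2 + (0*√U)/2 = 3/2 + (½)*0 = 3/2 + 0 = 3/2)
P = 7/2 (P = 3/2 - 2*(-1) = 3/2 + 2 = 7/2 ≈ 3.5000)
P*(41 - 8) = 7*(41 - 8)/2 = (7/2)*33 = 231/2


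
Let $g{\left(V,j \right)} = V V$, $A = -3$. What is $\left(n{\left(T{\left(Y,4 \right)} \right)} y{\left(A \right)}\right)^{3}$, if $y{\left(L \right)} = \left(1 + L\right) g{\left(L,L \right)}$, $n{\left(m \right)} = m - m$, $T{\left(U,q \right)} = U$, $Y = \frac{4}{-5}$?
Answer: $0$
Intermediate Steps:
$Y = - \frac{4}{5}$ ($Y = 4 \left(- \frac{1}{5}\right) = - \frac{4}{5} \approx -0.8$)
$n{\left(m \right)} = 0$
$g{\left(V,j \right)} = V^{2}$
$y{\left(L \right)} = L^{2} \left(1 + L\right)$ ($y{\left(L \right)} = \left(1 + L\right) L^{2} = L^{2} \left(1 + L\right)$)
$\left(n{\left(T{\left(Y,4 \right)} \right)} y{\left(A \right)}\right)^{3} = \left(0 \left(-3\right)^{2} \left(1 - 3\right)\right)^{3} = \left(0 \cdot 9 \left(-2\right)\right)^{3} = \left(0 \left(-18\right)\right)^{3} = 0^{3} = 0$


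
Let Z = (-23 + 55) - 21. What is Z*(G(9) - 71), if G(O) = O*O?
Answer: 110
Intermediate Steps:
G(O) = O**2
Z = 11 (Z = 32 - 21 = 11)
Z*(G(9) - 71) = 11*(9**2 - 71) = 11*(81 - 71) = 11*10 = 110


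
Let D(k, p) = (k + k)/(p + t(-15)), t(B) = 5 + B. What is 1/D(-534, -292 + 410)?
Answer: -9/89 ≈ -0.10112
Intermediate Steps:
D(k, p) = 2*k/(-10 + p) (D(k, p) = (k + k)/(p + (5 - 15)) = (2*k)/(p - 10) = (2*k)/(-10 + p) = 2*k/(-10 + p))
1/D(-534, -292 + 410) = 1/(2*(-534)/(-10 + (-292 + 410))) = 1/(2*(-534)/(-10 + 118)) = 1/(2*(-534)/108) = 1/(2*(-534)*(1/108)) = 1/(-89/9) = -9/89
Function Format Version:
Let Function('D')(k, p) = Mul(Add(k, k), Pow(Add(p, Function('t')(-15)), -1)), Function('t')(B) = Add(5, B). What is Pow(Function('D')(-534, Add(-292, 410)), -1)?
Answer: Rational(-9, 89) ≈ -0.10112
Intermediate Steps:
Function('D')(k, p) = Mul(2, k, Pow(Add(-10, p), -1)) (Function('D')(k, p) = Mul(Add(k, k), Pow(Add(p, Add(5, -15)), -1)) = Mul(Mul(2, k), Pow(Add(p, -10), -1)) = Mul(Mul(2, k), Pow(Add(-10, p), -1)) = Mul(2, k, Pow(Add(-10, p), -1)))
Pow(Function('D')(-534, Add(-292, 410)), -1) = Pow(Mul(2, -534, Pow(Add(-10, Add(-292, 410)), -1)), -1) = Pow(Mul(2, -534, Pow(Add(-10, 118), -1)), -1) = Pow(Mul(2, -534, Pow(108, -1)), -1) = Pow(Mul(2, -534, Rational(1, 108)), -1) = Pow(Rational(-89, 9), -1) = Rational(-9, 89)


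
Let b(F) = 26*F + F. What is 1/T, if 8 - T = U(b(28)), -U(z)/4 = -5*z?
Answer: -1/15112 ≈ -6.6173e-5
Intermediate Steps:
b(F) = 27*F
U(z) = 20*z (U(z) = -(-20)*z = 20*z)
T = -15112 (T = 8 - 20*27*28 = 8 - 20*756 = 8 - 1*15120 = 8 - 15120 = -15112)
1/T = 1/(-15112) = -1/15112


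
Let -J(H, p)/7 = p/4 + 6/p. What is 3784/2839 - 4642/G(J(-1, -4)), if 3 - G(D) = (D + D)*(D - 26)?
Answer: -24083092/1706239 ≈ -14.115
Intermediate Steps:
J(H, p) = -42/p - 7*p/4 (J(H, p) = -7*(p/4 + 6/p) = -7*(6/p + p/4) = -42/p - 7*p/4)
G(D) = 3 - 2*D*(-26 + D) (G(D) = 3 - (D + D)*(D - 26) = 3 - 2*D*(-26 + D))
3784/2839 - 4642/G(J(-1, -4)) = 3784/2839 - 4642/(3 - 2*(-42/(-4) - 7/4*(-4))**2 + 52*(-42/(-4) - 7/4*(-4))) = 3784*(1/2839) - 4642/(3 - 2*(-42*(-1/4) + 7)**2 + 52*(-42*(-1/4) + 7)) = 3784/2839 - 4642/(3 - 2*(21/2 + 7)**2 + 52*(21/2 + 7)) = 3784/2839 - 4642/(3 - 2*(35/2)**2 + 52*(35/2)) = 3784/2839 - 4642/(3 - 2*1225/4 + 910) = 3784/2839 - 4642/(3 - 1225/2 + 910) = 3784/2839 - 4642/601/2 = 3784/2839 - 4642*2/601 = 3784/2839 - 9284/601 = -24083092/1706239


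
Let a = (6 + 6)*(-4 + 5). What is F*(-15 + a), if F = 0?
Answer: 0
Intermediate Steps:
a = 12 (a = 12*1 = 12)
F*(-15 + a) = 0*(-15 + 12) = 0*(-3) = 0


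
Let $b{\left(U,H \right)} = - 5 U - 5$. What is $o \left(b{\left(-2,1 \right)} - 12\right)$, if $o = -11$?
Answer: $77$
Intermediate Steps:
$b{\left(U,H \right)} = -5 - 5 U$
$o \left(b{\left(-2,1 \right)} - 12\right) = - 11 \left(\left(-5 - -10\right) - 12\right) = - 11 \left(\left(-5 + 10\right) - 12\right) = - 11 \left(5 - 12\right) = \left(-11\right) \left(-7\right) = 77$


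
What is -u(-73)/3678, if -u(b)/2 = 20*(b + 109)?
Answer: 240/613 ≈ 0.39152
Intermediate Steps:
u(b) = -4360 - 40*b (u(b) = -40*(b + 109) = -40*(109 + b) = -2*(2180 + 20*b) = -4360 - 40*b)
-u(-73)/3678 = -(-4360 - 40*(-73))/3678 = -(-4360 + 2920)/3678 = -(-1440)/3678 = -1*(-240/613) = 240/613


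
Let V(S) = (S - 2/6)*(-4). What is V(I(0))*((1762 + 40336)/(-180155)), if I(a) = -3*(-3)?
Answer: 4378192/540465 ≈ 8.1008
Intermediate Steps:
I(a) = 9
V(S) = 4/3 - 4*S (V(S) = (S - 2*⅙)*(-4) = (S - ⅓)*(-4) = (-⅓ + S)*(-4) = 4/3 - 4*S)
V(I(0))*((1762 + 40336)/(-180155)) = (4/3 - 4*9)*((1762 + 40336)/(-180155)) = (4/3 - 36)*(42098*(-1/180155)) = -104/3*(-42098/180155) = 4378192/540465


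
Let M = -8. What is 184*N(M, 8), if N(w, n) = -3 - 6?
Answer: -1656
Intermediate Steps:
N(w, n) = -9
184*N(M, 8) = 184*(-9) = -1656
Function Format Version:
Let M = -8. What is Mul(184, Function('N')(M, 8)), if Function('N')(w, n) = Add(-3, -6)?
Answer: -1656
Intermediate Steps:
Function('N')(w, n) = -9
Mul(184, Function('N')(M, 8)) = Mul(184, -9) = -1656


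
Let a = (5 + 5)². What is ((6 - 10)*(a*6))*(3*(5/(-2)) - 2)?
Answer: 22800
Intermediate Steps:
a = 100 (a = 10² = 100)
((6 - 10)*(a*6))*(3*(5/(-2)) - 2) = ((6 - 10)*(100*6))*(3*(5/(-2)) - 2) = (-4*600)*(3*(5*(-½)) - 2) = -2400*(3*(-5/2) - 2) = -2400*(-15/2 - 2) = -2400*(-19/2) = 22800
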